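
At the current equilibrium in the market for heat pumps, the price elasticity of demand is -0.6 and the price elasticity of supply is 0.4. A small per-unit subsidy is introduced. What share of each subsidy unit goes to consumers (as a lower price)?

For a small subsidy around the equilibrium, the benefit split depends on the relative slopes, which at a point are proportional to the elasticities.
Buyer share = εs/(εs + |εd|) = 0.4/(0.4 + 0.6) = 0.4; seller share = |εd|/(εs + |εd|) = 0.6.

Consumer share = 0.4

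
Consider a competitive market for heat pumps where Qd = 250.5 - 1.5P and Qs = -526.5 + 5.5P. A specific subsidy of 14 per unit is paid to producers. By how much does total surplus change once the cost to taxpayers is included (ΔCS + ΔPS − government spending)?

Net change in total surplus = -115.5

Pre-subsidy: 250.5 - 1.5P = -526.5 + 5.5P gives P* = 111, Q* = 84.
With the subsidy, sellers receive Ps = Pb + 14 for each unit, where Pb is the price buyers pay.
Supply in terms of Pb becomes Qs = -526.5 + 5.5(Pb + 14) = -449.5 + 5.5Pb. Setting this equal to demand: 250.5 - 1.5Pb = -449.5 + 5.5Pb, so Pb = 100.
Sellers receive Ps = 100 + 14 = 114; Q' = 250.5 − 1.5·100 = 100.5.
ΔCS = ½(84 + 100.5)(111 − 100) = 1014.75; ΔPS = ½(84 + 100.5)(114 − 111) = 276.75.
Government spending = 14 × 100.5 = 1407.
Net change = 1014.75 + 276.75 − 1407 = -115.5. The loss equals the DWL triangle ½·14·16.5.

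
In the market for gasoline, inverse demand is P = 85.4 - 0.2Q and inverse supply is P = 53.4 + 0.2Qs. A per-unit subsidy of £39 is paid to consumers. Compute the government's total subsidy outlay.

Pre-subsidy: 85.4 - 0.2Q = 53.4 + 0.2Q gives Q* = 80 and P* = 69.4.
With the rebate, buyers effectively pay Pb = Ps − 39, where Ps is the price sellers receive.
On the curves, Pb = 85.4 - 0.2Q and Ps = 53.4 + 0.2Q; the wedge Ps − Pb = 39 gives 53.4 + 0.2Q − (85.4 - 0.2Q) = 39, so Q' = 177.5.
Then Pb = 85.4 − 0.2·177.5 = 49.9 and Ps = 53.4 + 0.2·177.5 = 88.9.
Government outlay = subsidy × quantity = 39 × 177.5 = 6922.5.

Government cost = £6922.5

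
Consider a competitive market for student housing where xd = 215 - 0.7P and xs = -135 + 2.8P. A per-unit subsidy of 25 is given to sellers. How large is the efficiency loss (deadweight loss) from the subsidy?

Pre-subsidy: 215 - 0.7P = -135 + 2.8P gives P* = 100, x* = 145.
With the subsidy, sellers receive Ps = Pb + 25 for each unit, where Pb is the price buyers pay.
Supply in terms of Pb becomes xs = -135 + 2.8(Pb + 25) = -65 + 2.8Pb. Setting this equal to demand: 215 - 0.7Pb = -65 + 2.8Pb, so Pb = 80.
Sellers receive Ps = 80 + 25 = 105; x' = 215 − 0.7·80 = 159.
The subsidy expands output by 159 − 145 = 14 past the efficient level; on those units the gap between marginal cost and willingness to pay runs from 0 up to 25.
DWL = ½ × 25 × 14 = 175.

Deadweight loss = 175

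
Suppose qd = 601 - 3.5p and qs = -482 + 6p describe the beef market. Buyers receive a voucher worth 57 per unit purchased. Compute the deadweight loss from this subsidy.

Deadweight loss = 3591

Pre-subsidy: 601 - 3.5p = -482 + 6p gives p* = 114, q* = 202.
With the rebate, buyers effectively pay pb = ps − 57, where ps is the price sellers receive.
Demand in terms of ps becomes qd = 601 − 3.5(ps − 57) = 800.5 - 3.5ps. Setting this equal to supply: 800.5 - 3.5ps = -482 + 6ps, so ps = 135.
Buyers pay pb = 135 − 57 = 78; q' = -482 + 6·135 = 328.
The subsidy expands output by 328 − 202 = 126 past the efficient level; on those units the gap between marginal cost and willingness to pay runs from 0 up to 57.
DWL = ½ × 57 × 126 = 3591.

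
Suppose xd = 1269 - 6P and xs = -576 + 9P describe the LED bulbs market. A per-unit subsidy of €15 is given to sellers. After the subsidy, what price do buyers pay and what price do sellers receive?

Pre-subsidy: 1269 - 6P = -576 + 9P gives P* = 123, x* = 531.
With the subsidy, sellers receive Ps = Pb + 15 for each unit, where Pb is the price buyers pay.
Supply in terms of Pb becomes xs = -576 + 9(Pb + 15) = -441 + 9Pb. Setting this equal to demand: 1269 - 6Pb = -441 + 9Pb, so Pb = 114.
Sellers receive Ps = 114 + 15 = 129; x' = 1269 − 6·114 = 585.

Buyers pay €114; sellers receive €129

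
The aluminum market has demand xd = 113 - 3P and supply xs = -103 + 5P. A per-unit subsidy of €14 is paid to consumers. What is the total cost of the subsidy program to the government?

Pre-subsidy: 113 - 3P = -103 + 5P gives P* = 27, x* = 32.
With the rebate, buyers effectively pay Pb = Ps − 14, where Ps is the price sellers receive.
Demand in terms of Ps becomes xd = 113 − 3(Ps − 14) = 155 - 3Ps. Setting this equal to supply: 155 - 3Ps = -103 + 5Ps, so Ps = 32.25.
Buyers pay Pb = 32.25 − 14 = 18.25; x' = -103 + 5·32.25 = 58.25.
Government outlay = subsidy × quantity = 14 × 58.25 = 815.5.

Government cost = €815.5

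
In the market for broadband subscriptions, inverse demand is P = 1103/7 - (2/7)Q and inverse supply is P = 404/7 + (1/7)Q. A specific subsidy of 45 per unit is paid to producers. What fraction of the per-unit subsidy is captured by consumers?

Pre-subsidy: 1103/7 - (2/7)Q = 404/7 + (1/7)Q gives Q* = 233 and P* = 91.
With the subsidy, sellers receive Ps = Pb + 45 for each unit, where Pb is the price buyers pay.
On the curves, Pb = 1103/7 - (2/7)Q and Ps = 404/7 + (1/7)Q; the wedge Ps − Pb = 45 gives 404/7 + (1/7)Q − (1103/7 - (2/7)Q) = 45, so Q' = 338.
Then Pb = 1103/7 − (2/7)·338 = 61 and Ps = 404/7 + (1/7)·338 = 106.
Buyers' price falls by P* − Pb = 91 − 61 = 30; sellers' price rises by Ps − P* = 106 − 91 = 15.
So consumers capture 30/45 = 2/3 of each unit of subsidy.

Consumer share = 2/3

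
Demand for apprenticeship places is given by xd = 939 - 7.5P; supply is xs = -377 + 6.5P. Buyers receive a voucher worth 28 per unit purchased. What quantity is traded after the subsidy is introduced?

Pre-subsidy: 939 - 7.5P = -377 + 6.5P gives P* = 94, x* = 234.
With the rebate, buyers effectively pay Pb = Ps − 28, where Ps is the price sellers receive.
Demand in terms of Ps becomes xd = 939 − 7.5(Ps − 28) = 1149 - 7.5Ps. Setting this equal to supply: 1149 - 7.5Ps = -377 + 6.5Ps, so Ps = 109.
Buyers pay Pb = 109 − 28 = 81; x' = -377 + 6.5·109 = 331.5.

x' = 331.5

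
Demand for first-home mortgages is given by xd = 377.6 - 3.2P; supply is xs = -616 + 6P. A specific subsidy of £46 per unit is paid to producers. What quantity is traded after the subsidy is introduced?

Pre-subsidy: 377.6 - 3.2P = -616 + 6P gives P* = 108, x* = 32.
With the subsidy, sellers receive Ps = Pb + 46 for each unit, where Pb is the price buyers pay.
Supply in terms of Pb becomes xs = -616 + 6(Pb + 46) = -340 + 6Pb. Setting this equal to demand: 377.6 - 3.2Pb = -340 + 6Pb, so Pb = 78.
Sellers receive Ps = 78 + 46 = 124; x' = 377.6 − 3.2·78 = 128.

x' = 128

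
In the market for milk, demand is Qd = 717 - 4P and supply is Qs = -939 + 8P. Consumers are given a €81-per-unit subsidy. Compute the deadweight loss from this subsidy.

Pre-subsidy: 717 - 4P = -939 + 8P gives P* = 138, Q* = 165.
With the rebate, buyers effectively pay Pb = Ps − 81, where Ps is the price sellers receive.
Demand in terms of Ps becomes Qd = 717 − 4(Ps − 81) = 1041 - 4Ps. Setting this equal to supply: 1041 - 4Ps = -939 + 8Ps, so Ps = 165.
Buyers pay Pb = 165 − 81 = 84; Q' = -939 + 8·165 = 381.
The subsidy expands output by 381 − 165 = 216 past the efficient level; on those units the gap between marginal cost and willingness to pay runs from 0 up to 81.
DWL = ½ × 81 × 216 = 8748.

Deadweight loss = €8748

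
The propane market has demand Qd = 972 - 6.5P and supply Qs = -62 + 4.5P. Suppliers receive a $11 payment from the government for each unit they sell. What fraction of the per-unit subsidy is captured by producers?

Pre-subsidy: 972 - 6.5P = -62 + 4.5P gives P* = 94, Q* = 361.
With the subsidy, sellers receive Ps = Pb + 11 for each unit, where Pb is the price buyers pay.
Supply in terms of Pb becomes Qs = -62 + 4.5(Pb + 11) = -12.5 + 4.5Pb. Setting this equal to demand: 972 - 6.5Pb = -12.5 + 4.5Pb, so Pb = 89.5.
Sellers receive Ps = 89.5 + 11 = 100.5; Q' = 972 − 6.5·89.5 = 390.25.
Buyers' price falls by P* − Pb = 94 − 89.5 = 4.5; sellers' price rises by Ps − P* = 100.5 − 94 = 6.5.
So producers capture 6.5/11 = 13/22 of each unit of subsidy.

Producer share = 13/22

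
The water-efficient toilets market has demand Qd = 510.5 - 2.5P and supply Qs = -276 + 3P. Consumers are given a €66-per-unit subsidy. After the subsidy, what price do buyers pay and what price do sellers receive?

Pre-subsidy: 510.5 - 2.5P = -276 + 3P gives P* = 143, Q* = 153.
With the rebate, buyers effectively pay Pb = Ps − 66, where Ps is the price sellers receive.
Demand in terms of Ps becomes Qd = 510.5 − 2.5(Ps − 66) = 675.5 - 2.5Ps. Setting this equal to supply: 675.5 - 2.5Ps = -276 + 3Ps, so Ps = 173.
Buyers pay Pb = 173 − 66 = 107; Q' = -276 + 3·173 = 243.

Buyers pay €107; sellers receive €173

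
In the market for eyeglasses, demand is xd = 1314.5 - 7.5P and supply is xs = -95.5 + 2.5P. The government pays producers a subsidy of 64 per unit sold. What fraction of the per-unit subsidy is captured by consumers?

Pre-subsidy: 1314.5 - 7.5P = -95.5 + 2.5P gives P* = 141, x* = 257.
With the subsidy, sellers receive Ps = Pb + 64 for each unit, where Pb is the price buyers pay.
Supply in terms of Pb becomes xs = -95.5 + 2.5(Pb + 64) = 64.5 + 2.5Pb. Setting this equal to demand: 1314.5 - 7.5Pb = 64.5 + 2.5Pb, so Pb = 125.
Sellers receive Ps = 125 + 64 = 189; x' = 1314.5 − 7.5·125 = 377.
Buyers' price falls by P* − Pb = 141 − 125 = 16; sellers' price rises by Ps − P* = 189 − 141 = 48.
So consumers capture 16/64 = 0.25 of each unit of subsidy.

Consumer share = 0.25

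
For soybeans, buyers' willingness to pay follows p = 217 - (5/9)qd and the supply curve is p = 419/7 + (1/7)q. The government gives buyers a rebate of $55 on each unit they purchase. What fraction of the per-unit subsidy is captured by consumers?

Consumer share = 35/44

Pre-subsidy: 217 - (5/9)q = 419/7 + (1/7)q gives q* = 225 and p* = 92.
With the rebate, buyers effectively pay pb = ps − 55, where ps is the price sellers receive.
On the curves, pb = 217 - (5/9)q and ps = 419/7 + (1/7)q; the wedge ps − pb = 55 gives 419/7 + (1/7)q − (217 - (5/9)q) = 55, so q' = 303.75.
Then pb = 217 − (5/9)·303.75 = 48.25 and ps = 419/7 + (1/7)·303.75 = 103.25.
Buyers' price falls by p* − pb = 92 − 48.25 = 43.75; sellers' price rises by ps − p* = 103.25 − 92 = 11.25.
So consumers capture 43.75/55 = 35/44 of each unit of subsidy.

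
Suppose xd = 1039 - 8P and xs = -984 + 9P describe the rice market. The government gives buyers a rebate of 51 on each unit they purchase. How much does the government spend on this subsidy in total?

Pre-subsidy: 1039 - 8P = -984 + 9P gives P* = 119, x* = 87.
With the rebate, buyers effectively pay Pb = Ps − 51, where Ps is the price sellers receive.
Demand in terms of Ps becomes xd = 1039 − 8(Ps − 51) = 1447 - 8Ps. Setting this equal to supply: 1447 - 8Ps = -984 + 9Ps, so Ps = 143.
Buyers pay Pb = 143 − 51 = 92; x' = -984 + 9·143 = 303.
Government outlay = subsidy × quantity = 51 × 303 = 15453.

Government cost = 15453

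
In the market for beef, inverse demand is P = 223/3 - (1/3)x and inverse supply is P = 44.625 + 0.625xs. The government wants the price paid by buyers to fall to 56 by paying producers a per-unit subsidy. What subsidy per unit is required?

Required subsidy s = 23 per unit

At a buyer price of 56, quantity demanded is 223 − 3·56 = 55.
Sellers supply 55 only when they receive Ps = 44.625 + 0.625·55 = 79.
s = Ps − Pb = 79 − 56 = 23.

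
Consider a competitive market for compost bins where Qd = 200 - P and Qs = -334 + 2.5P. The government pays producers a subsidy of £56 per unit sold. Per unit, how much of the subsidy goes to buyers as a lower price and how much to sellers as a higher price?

Pre-subsidy: 200 - P = -334 + 2.5P gives P* = 1068/7, Q* = 332/7.
With the subsidy, sellers receive Ps = Pb + 56 for each unit, where Pb is the price buyers pay.
Supply in terms of Pb becomes Qs = -334 + 2.5(Pb + 56) = -194 + 2.5Pb. Setting this equal to demand: 200 - Pb = -194 + 2.5Pb, so Pb = 788/7.
Sellers receive Ps = 788/7 + 56 = 1180/7; Q' = 200 − 1·(788/7) = 612/7.
Buyers' price falls by P* − Pb = 1068/7 − 788/7 = 40; sellers' price rises by Ps − P* = 1180/7 − 1068/7 = 16.

Buyers gain £40 per unit; sellers gain £16 per unit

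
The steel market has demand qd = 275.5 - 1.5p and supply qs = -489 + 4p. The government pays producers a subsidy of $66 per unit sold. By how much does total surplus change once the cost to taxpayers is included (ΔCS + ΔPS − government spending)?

Net change in total surplus = -$2376

Pre-subsidy: 275.5 - 1.5p = -489 + 4p gives p* = 139, q* = 67.
With the subsidy, sellers receive ps = pb + 66 for each unit, where pb is the price buyers pay.
Supply in terms of pb becomes qs = -489 + 4(pb + 66) = -225 + 4pb. Setting this equal to demand: 275.5 - 1.5pb = -225 + 4pb, so pb = 91.
Sellers receive ps = 91 + 66 = 157; q' = 275.5 − 1.5·91 = 139.
ΔCS = ½(67 + 139)(139 − 91) = 4944; ΔPS = ½(67 + 139)(157 − 139) = 1854.
Government spending = 66 × 139 = 9174.
Net change = 4944 + 1854 − 9174 = -2376. The loss equals the DWL triangle ½·66·72.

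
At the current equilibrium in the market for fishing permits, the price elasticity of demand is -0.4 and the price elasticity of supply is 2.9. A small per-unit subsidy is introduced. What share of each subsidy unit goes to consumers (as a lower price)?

Consumer share = 29/33

For a small subsidy around the equilibrium, the benefit split depends on the relative slopes, which at a point are proportional to the elasticities.
Buyer share = εs/(εs + |εd|) = 2.9/(2.9 + 0.4) = 29/33; seller share = |εd|/(εs + |εd|) = 4/33.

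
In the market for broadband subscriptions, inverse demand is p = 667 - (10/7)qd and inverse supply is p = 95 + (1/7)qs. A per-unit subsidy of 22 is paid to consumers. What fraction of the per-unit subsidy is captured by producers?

Producer share = 1/11

Pre-subsidy: 667 - (10/7)q = 95 + (1/7)q gives q* = 364 and p* = 147.
With the rebate, buyers effectively pay pb = ps − 22, where ps is the price sellers receive.
On the curves, pb = 667 - (10/7)q and ps = 95 + (1/7)q; the wedge ps − pb = 22 gives 95 + (1/7)q − (667 - (10/7)q) = 22, so q' = 378.
Then pb = 667 − (10/7)·378 = 127 and ps = 95 + (1/7)·378 = 149.
Buyers' price falls by p* − pb = 147 − 127 = 20; sellers' price rises by ps − p* = 149 − 147 = 2.
So producers capture 2/22 = 1/11 of each unit of subsidy.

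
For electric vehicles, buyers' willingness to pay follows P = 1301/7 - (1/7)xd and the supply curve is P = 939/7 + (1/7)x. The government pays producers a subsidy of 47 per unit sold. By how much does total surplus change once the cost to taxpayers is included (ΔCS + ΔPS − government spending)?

Net change in total surplus = -3865.75

Pre-subsidy: 1301/7 - (1/7)x = 939/7 + (1/7)x gives x* = 181 and P* = 160.
With the subsidy, sellers receive Ps = Pb + 47 for each unit, where Pb is the price buyers pay.
On the curves, Pb = 1301/7 - (1/7)x and Ps = 939/7 + (1/7)x; the wedge Ps − Pb = 47 gives 939/7 + (1/7)x − (1301/7 - (1/7)x) = 47, so x' = 345.5.
Then Pb = 1301/7 − (1/7)·345.5 = 136.5 and Ps = 939/7 + (1/7)·345.5 = 183.5.
ΔCS = ½(181 + 345.5)(160 − 136.5) = 6186.375; ΔPS = ½(181 + 345.5)(183.5 − 160) = 6186.375.
Government spending = 47 × 345.5 = 16238.5.
Net change = 6186.375 + 6186.375 − 16238.5 = -3865.75. The loss equals the DWL triangle ½·47·164.5.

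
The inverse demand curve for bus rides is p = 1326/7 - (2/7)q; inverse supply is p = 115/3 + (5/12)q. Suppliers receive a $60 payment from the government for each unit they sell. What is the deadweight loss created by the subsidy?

Deadweight loss = 151200/59

Pre-subsidy: 1326/7 - (2/7)q = 115/3 + (5/12)q gives q* = 12692/59 and p* = 7550/59.
With the subsidy, sellers receive ps = pb + 60 for each unit, where pb is the price buyers pay.
On the curves, pb = 1326/7 - (2/7)q and ps = 115/3 + (5/12)q; the wedge ps − pb = 60 gives 115/3 + (5/12)q − (1326/7 - (2/7)q) = 60, so q' = 17732/59.
Then pb = 1326/7 − (2/7)·(17732/59) = 6110/59 and ps = 115/3 + (5/12)·(17732/59) = 9650/59.
The subsidy expands output by 17732/59 − 12692/59 = 5040/59 past the efficient level; on those units the gap between marginal cost and willingness to pay runs from 0 up to 60.
DWL = ½ × 60 × 5040/59 = 151200/59.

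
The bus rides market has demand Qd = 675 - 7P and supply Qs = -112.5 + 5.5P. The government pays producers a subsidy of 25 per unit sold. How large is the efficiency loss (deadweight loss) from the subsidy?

Pre-subsidy: 675 - 7P = -112.5 + 5.5P gives P* = 63, Q* = 234.
With the subsidy, sellers receive Ps = Pb + 25 for each unit, where Pb is the price buyers pay.
Supply in terms of Pb becomes Qs = -112.5 + 5.5(Pb + 25) = 25 + 5.5Pb. Setting this equal to demand: 675 - 7Pb = 25 + 5.5Pb, so Pb = 52.
Sellers receive Ps = 52 + 25 = 77; Q' = 675 − 7·52 = 311.
The subsidy expands output by 311 − 234 = 77 past the efficient level; on those units the gap between marginal cost and willingness to pay runs from 0 up to 25.
DWL = ½ × 25 × 77 = 962.5.

Deadweight loss = 962.5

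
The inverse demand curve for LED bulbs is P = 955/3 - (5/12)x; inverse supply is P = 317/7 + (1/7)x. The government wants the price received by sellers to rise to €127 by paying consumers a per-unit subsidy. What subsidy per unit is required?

At a seller price of 127, quantity supplied is -317 + 7·127 = 572.
Buyers absorb 572 only when they pay Pb = 955/3 − (5/12)·572 = 80.
s = Ps − Pb = 127 − 80 = 47.

Required subsidy s = €47 per unit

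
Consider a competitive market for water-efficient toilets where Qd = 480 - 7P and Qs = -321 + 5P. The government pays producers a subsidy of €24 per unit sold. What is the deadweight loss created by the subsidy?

Pre-subsidy: 480 - 7P = -321 + 5P gives P* = 66.75, Q* = 12.75.
With the subsidy, sellers receive Ps = Pb + 24 for each unit, where Pb is the price buyers pay.
Supply in terms of Pb becomes Qs = -321 + 5(Pb + 24) = -201 + 5Pb. Setting this equal to demand: 480 - 7Pb = -201 + 5Pb, so Pb = 56.75.
Sellers receive Ps = 56.75 + 24 = 80.75; Q' = 480 − 7·56.75 = 82.75.
The subsidy expands output by 82.75 − 12.75 = 70 past the efficient level; on those units the gap between marginal cost and willingness to pay runs from 0 up to 24.
DWL = ½ × 24 × 70 = 840.

Deadweight loss = €840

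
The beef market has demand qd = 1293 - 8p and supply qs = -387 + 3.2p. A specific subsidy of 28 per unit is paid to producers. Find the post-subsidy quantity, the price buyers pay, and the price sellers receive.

q' = 157; buyers pay 142; sellers receive 170

Pre-subsidy: 1293 - 8p = -387 + 3.2p gives p* = 150, q* = 93.
With the subsidy, sellers receive ps = pb + 28 for each unit, where pb is the price buyers pay.
Supply in terms of pb becomes qs = -387 + 3.2(pb + 28) = -297.4 + 3.2pb. Setting this equal to demand: 1293 - 8pb = -297.4 + 3.2pb, so pb = 142.
Sellers receive ps = 142 + 28 = 170; q' = 1293 − 8·142 = 157.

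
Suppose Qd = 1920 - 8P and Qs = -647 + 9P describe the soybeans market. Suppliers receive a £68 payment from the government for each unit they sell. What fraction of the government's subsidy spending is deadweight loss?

Pre-subsidy: 1920 - 8P = -647 + 9P gives P* = 151, Q* = 712.
With the subsidy, sellers receive Ps = Pb + 68 for each unit, where Pb is the price buyers pay.
Supply in terms of Pb becomes Qs = -647 + 9(Pb + 68) = -35 + 9Pb. Setting this equal to demand: 1920 - 8Pb = -35 + 9Pb, so Pb = 115.
Sellers receive Ps = 115 + 68 = 183; Q' = 1920 − 8·115 = 1000.
ΔCS = ½(712 + 1000)(151 − 115) = 30816; ΔPS = ½(712 + 1000)(183 − 151) = 27392.
Government spending = 68 × 1000 = 68000.
DWL = ½ × 68 × (1000 − 712) = 9792; fraction = 9792 / 68000 = 0.144.

DWL / government spending = 0.144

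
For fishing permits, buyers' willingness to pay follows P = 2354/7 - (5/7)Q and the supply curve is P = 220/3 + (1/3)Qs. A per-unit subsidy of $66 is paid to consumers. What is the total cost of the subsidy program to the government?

Government cost = $20724

Pre-subsidy: 2354/7 - (5/7)Q = 220/3 + (1/3)Q gives Q* = 251 and P* = 157.
With the rebate, buyers effectively pay Pb = Ps − 66, where Ps is the price sellers receive.
On the curves, Pb = 2354/7 - (5/7)Q and Ps = 220/3 + (1/3)Q; the wedge Ps − Pb = 66 gives 220/3 + (1/3)Q − (2354/7 - (5/7)Q) = 66, so Q' = 314.
Then Pb = 2354/7 − (5/7)·314 = 112 and Ps = 220/3 + (1/3)·314 = 178.
Government outlay = subsidy × quantity = 66 × 314 = 20724.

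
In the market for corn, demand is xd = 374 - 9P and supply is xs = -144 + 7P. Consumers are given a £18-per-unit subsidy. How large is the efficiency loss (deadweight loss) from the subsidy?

Deadweight loss = £637.875

Pre-subsidy: 374 - 9P = -144 + 7P gives P* = 32.375, x* = 82.625.
With the rebate, buyers effectively pay Pb = Ps − 18, where Ps is the price sellers receive.
Demand in terms of Ps becomes xd = 374 − 9(Ps − 18) = 536 - 9Ps. Setting this equal to supply: 536 - 9Ps = -144 + 7Ps, so Ps = 42.5.
Buyers pay Pb = 42.5 − 18 = 24.5; x' = -144 + 7·42.5 = 153.5.
The subsidy expands output by 153.5 − 82.625 = 70.875 past the efficient level; on those units the gap between marginal cost and willingness to pay runs from 0 up to 18.
DWL = ½ × 18 × 70.875 = 637.875.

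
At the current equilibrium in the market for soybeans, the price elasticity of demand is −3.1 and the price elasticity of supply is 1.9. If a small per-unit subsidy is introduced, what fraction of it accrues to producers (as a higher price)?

For a small subsidy around the equilibrium, the benefit split depends on the relative slopes, which at a point are proportional to the elasticities.
Buyer share = εs/(εs + |εd|) = 1.9/(1.9 + 3.1) = 0.38; seller share = |εd|/(εs + |εd|) = 0.62.
So producers capture 0.62 of the subsidy.

Producer share = 0.62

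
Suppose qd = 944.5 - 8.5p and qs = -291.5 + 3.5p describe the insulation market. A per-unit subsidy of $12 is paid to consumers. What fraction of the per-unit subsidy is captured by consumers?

Consumer share = 7/24

Pre-subsidy: 944.5 - 8.5p = -291.5 + 3.5p gives p* = 103, q* = 69.
With the rebate, buyers effectively pay pb = ps − 12, where ps is the price sellers receive.
Demand in terms of ps becomes qd = 944.5 − 8.5(ps − 12) = 1046.5 - 8.5ps. Setting this equal to supply: 1046.5 - 8.5ps = -291.5 + 3.5ps, so ps = 111.5.
Buyers pay pb = 111.5 − 12 = 99.5; q' = -291.5 + 3.5·111.5 = 98.75.
Buyers' price falls by p* − pb = 103 − 99.5 = 3.5; sellers' price rises by ps − p* = 111.5 − 103 = 8.5.
So consumers capture 3.5/12 = 7/24 of each unit of subsidy.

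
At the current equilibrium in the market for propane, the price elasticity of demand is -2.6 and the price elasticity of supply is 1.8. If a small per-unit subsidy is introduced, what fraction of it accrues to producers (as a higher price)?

Producer share = 13/22

For a small subsidy around the equilibrium, the benefit split depends on the relative slopes, which at a point are proportional to the elasticities.
Buyer share = εs/(εs + |εd|) = 1.8/(1.8 + 2.6) = 9/22; seller share = |εd|/(εs + |εd|) = 13/22.
So producers capture 13/22 of the subsidy.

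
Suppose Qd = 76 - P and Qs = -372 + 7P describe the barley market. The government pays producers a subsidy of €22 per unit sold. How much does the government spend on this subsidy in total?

Government cost = €863.5

Pre-subsidy: 76 - P = -372 + 7P gives P* = 56, Q* = 20.
With the subsidy, sellers receive Ps = Pb + 22 for each unit, where Pb is the price buyers pay.
Supply in terms of Pb becomes Qs = -372 + 7(Pb + 22) = -218 + 7Pb. Setting this equal to demand: 76 - Pb = -218 + 7Pb, so Pb = 36.75.
Sellers receive Ps = 36.75 + 22 = 58.75; Q' = 76 − 1·36.75 = 39.25.
Government outlay = subsidy × quantity = 22 × 39.25 = 863.5.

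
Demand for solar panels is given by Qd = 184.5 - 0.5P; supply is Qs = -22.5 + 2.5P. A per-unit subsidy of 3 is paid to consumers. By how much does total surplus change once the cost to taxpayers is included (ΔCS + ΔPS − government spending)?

Net change in total surplus = -1.875

Pre-subsidy: 184.5 - 0.5P = -22.5 + 2.5P gives P* = 69, Q* = 150.
With the rebate, buyers effectively pay Pb = Ps − 3, where Ps is the price sellers receive.
Demand in terms of Ps becomes Qd = 184.5 − 0.5(Ps − 3) = 186 - 0.5Ps. Setting this equal to supply: 186 - 0.5Ps = -22.5 + 2.5Ps, so Ps = 69.5.
Buyers pay Pb = 69.5 − 3 = 66.5; Q' = -22.5 + 2.5·69.5 = 151.25.
ΔCS = ½(150 + 151.25)(69 − 66.5) = 376.5625; ΔPS = ½(150 + 151.25)(69.5 − 69) = 75.3125.
Government spending = 3 × 151.25 = 453.75.
Net change = 376.5625 + 75.3125 − 453.75 = -1.875. The loss equals the DWL triangle ½·3·1.25.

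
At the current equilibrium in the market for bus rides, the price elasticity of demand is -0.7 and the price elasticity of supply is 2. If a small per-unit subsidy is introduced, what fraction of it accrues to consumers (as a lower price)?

Consumer share = 20/27

For a small subsidy around the equilibrium, the benefit split depends on the relative slopes, which at a point are proportional to the elasticities.
Buyer share = εs/(εs + |εd|) = 2/(2 + 0.7) = 20/27; seller share = |εd|/(εs + |εd|) = 7/27.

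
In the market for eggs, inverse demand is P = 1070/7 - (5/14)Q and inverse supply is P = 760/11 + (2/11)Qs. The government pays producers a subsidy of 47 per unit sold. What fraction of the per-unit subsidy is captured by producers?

Pre-subsidy: 1070/7 - (5/14)Q = 760/11 + (2/11)Q gives Q* = 12900/83 and P* = 8080/83.
With the subsidy, sellers receive Ps = Pb + 47 for each unit, where Pb is the price buyers pay.
On the curves, Pb = 1070/7 - (5/14)Q and Ps = 760/11 + (2/11)Q; the wedge Ps − Pb = 47 gives 760/11 + (2/11)Q − (1070/7 - (5/14)Q) = 47, so Q' = 20138/83.
Then Pb = 1070/7 − (5/14)·(20138/83) = 5495/83 and Ps = 760/11 + (2/11)·(20138/83) = 9396/83.
Buyers' price falls by P* − Pb = 8080/83 − 5495/83 = 2585/83; sellers' price rises by Ps − P* = 9396/83 − 8080/83 = 1316/83.
So producers capture (1316/83)/47 = 28/83 of each unit of subsidy.

Producer share = 28/83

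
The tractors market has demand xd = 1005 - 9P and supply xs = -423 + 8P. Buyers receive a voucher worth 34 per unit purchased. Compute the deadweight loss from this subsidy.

Pre-subsidy: 1005 - 9P = -423 + 8P gives P* = 84, x* = 249.
With the rebate, buyers effectively pay Pb = Ps − 34, where Ps is the price sellers receive.
Demand in terms of Ps becomes xd = 1005 − 9(Ps − 34) = 1311 - 9Ps. Setting this equal to supply: 1311 - 9Ps = -423 + 8Ps, so Ps = 102.
Buyers pay Pb = 102 − 34 = 68; x' = -423 + 8·102 = 393.
The subsidy expands output by 393 − 249 = 144 past the efficient level; on those units the gap between marginal cost and willingness to pay runs from 0 up to 34.
DWL = ½ × 34 × 144 = 2448.

Deadweight loss = 2448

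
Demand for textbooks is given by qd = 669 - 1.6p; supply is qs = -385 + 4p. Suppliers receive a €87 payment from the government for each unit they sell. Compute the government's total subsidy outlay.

Government cost = 284577/7

Pre-subsidy: 669 - 1.6p = -385 + 4p gives p* = 2635/14, q* = 2575/7.
With the subsidy, sellers receive ps = pb + 87 for each unit, where pb is the price buyers pay.
Supply in terms of pb becomes qs = -385 + 4(pb + 87) = -37 + 4pb. Setting this equal to demand: 669 - 1.6pb = -37 + 4pb, so pb = 1765/14.
Sellers receive ps = 1765/14 + 87 = 2983/14; q' = 669 − 1.6·(1765/14) = 3271/7.
Government outlay = subsidy × quantity = 87 × 3271/7 = 284577/7.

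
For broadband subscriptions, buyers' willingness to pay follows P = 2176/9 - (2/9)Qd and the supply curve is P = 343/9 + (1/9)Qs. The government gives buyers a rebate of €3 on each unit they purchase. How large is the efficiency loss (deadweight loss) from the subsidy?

Deadweight loss = €13.5

Pre-subsidy: 2176/9 - (2/9)Q = 343/9 + (1/9)Q gives Q* = 611 and P* = 106.
With the rebate, buyers effectively pay Pb = Ps − 3, where Ps is the price sellers receive.
On the curves, Pb = 2176/9 - (2/9)Q and Ps = 343/9 + (1/9)Q; the wedge Ps − Pb = 3 gives 343/9 + (1/9)Q − (2176/9 - (2/9)Q) = 3, so Q' = 620.
Then Pb = 2176/9 − (2/9)·620 = 104 and Ps = 343/9 + (1/9)·620 = 107.
The subsidy expands output by 620 − 611 = 9 past the efficient level; on those units the gap between marginal cost and willingness to pay runs from 0 up to 3.
DWL = ½ × 3 × 9 = 13.5.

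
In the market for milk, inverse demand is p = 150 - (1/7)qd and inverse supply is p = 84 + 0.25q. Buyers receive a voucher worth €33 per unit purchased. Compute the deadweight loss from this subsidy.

Deadweight loss = €1386

Pre-subsidy: 150 - (1/7)q = 84 + 0.25q gives q* = 168 and p* = 126.
With the rebate, buyers effectively pay pb = ps − 33, where ps is the price sellers receive.
On the curves, pb = 150 - (1/7)q and ps = 84 + 0.25q; the wedge ps − pb = 33 gives 84 + 0.25q − (150 - (1/7)q) = 33, so q' = 252.
Then pb = 150 − (1/7)·252 = 114 and ps = 84 + 0.25·252 = 147.
The subsidy expands output by 252 − 168 = 84 past the efficient level; on those units the gap between marginal cost and willingness to pay runs from 0 up to 33.
DWL = ½ × 33 × 84 = 1386.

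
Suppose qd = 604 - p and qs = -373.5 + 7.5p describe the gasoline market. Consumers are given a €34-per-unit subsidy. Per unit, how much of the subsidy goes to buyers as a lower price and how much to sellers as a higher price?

Pre-subsidy: 604 - p = -373.5 + 7.5p gives p* = 115, q* = 489.
With the rebate, buyers effectively pay pb = ps − 34, where ps is the price sellers receive.
Demand in terms of ps becomes qd = 604 − 1(ps − 34) = 638 - ps. Setting this equal to supply: 638 - ps = -373.5 + 7.5ps, so ps = 119.
Buyers pay pb = 119 − 34 = 85; q' = -373.5 + 7.5·119 = 519.
Buyers' price falls by p* − pb = 115 − 85 = 30; sellers' price rises by ps − p* = 119 − 115 = 4.

Buyers gain €30 per unit; sellers gain €4 per unit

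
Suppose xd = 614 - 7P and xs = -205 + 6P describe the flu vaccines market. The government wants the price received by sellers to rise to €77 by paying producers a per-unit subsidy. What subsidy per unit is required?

At a seller price of 77, quantity supplied is -205 + 6·77 = 257.
Buyers absorb 257 only when they pay Pb with 614 − 7·Pb = 257, i.e. Pb = 51.
s = Ps − Pb = 77 − 51 = 26.

Required subsidy s = €26 per unit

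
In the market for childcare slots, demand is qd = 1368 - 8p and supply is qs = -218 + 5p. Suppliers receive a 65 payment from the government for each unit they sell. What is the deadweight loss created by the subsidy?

Deadweight loss = 6500

Pre-subsidy: 1368 - 8p = -218 + 5p gives p* = 122, q* = 392.
With the subsidy, sellers receive ps = pb + 65 for each unit, where pb is the price buyers pay.
Supply in terms of pb becomes qs = -218 + 5(pb + 65) = 107 + 5pb. Setting this equal to demand: 1368 - 8pb = 107 + 5pb, so pb = 97.
Sellers receive ps = 97 + 65 = 162; q' = 1368 − 8·97 = 592.
The subsidy expands output by 592 − 392 = 200 past the efficient level; on those units the gap between marginal cost and willingness to pay runs from 0 up to 65.
DWL = ½ × 65 × 200 = 6500.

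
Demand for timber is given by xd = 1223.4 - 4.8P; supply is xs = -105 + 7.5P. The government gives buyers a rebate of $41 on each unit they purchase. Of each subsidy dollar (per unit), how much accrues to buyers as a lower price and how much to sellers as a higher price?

Buyers gain $25 per unit; sellers gain $16 per unit

Pre-subsidy: 1223.4 - 4.8P = -105 + 7.5P gives P* = 108, x* = 705.
With the rebate, buyers effectively pay Pb = Ps − 41, where Ps is the price sellers receive.
Demand in terms of Ps becomes xd = 1223.4 − 4.8(Ps − 41) = 1420.2 - 4.8Ps. Setting this equal to supply: 1420.2 - 4.8Ps = -105 + 7.5Ps, so Ps = 124.
Buyers pay Pb = 124 − 41 = 83; x' = -105 + 7.5·124 = 825.
Buyers' price falls by P* − Pb = 108 − 83 = 25; sellers' price rises by Ps − P* = 124 − 108 = 16.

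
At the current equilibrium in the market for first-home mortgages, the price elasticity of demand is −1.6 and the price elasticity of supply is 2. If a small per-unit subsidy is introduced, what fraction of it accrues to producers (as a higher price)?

For a small subsidy around the equilibrium, the benefit split depends on the relative slopes, which at a point are proportional to the elasticities.
Buyer share = εs/(εs + |εd|) = 2/(2 + 1.6) = 5/9; seller share = |εd|/(εs + |εd|) = 4/9.
So producers capture 4/9 of the subsidy.

Producer share = 4/9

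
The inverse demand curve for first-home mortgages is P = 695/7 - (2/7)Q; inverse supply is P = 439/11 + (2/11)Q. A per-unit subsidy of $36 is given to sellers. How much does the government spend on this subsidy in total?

Pre-subsidy: 695/7 - (2/7)Q = 439/11 + (2/11)Q gives Q* = 127 and P* = 63.
With the subsidy, sellers receive Ps = Pb + 36 for each unit, where Pb is the price buyers pay.
On the curves, Pb = 695/7 - (2/7)Q and Ps = 439/11 + (2/11)Q; the wedge Ps − Pb = 36 gives 439/11 + (2/11)Q − (695/7 - (2/7)Q) = 36, so Q' = 204.
Then Pb = 695/7 − (2/7)·204 = 41 and Ps = 439/11 + (2/11)·204 = 77.
Government outlay = subsidy × quantity = 36 × 204 = 7344.

Government cost = $7344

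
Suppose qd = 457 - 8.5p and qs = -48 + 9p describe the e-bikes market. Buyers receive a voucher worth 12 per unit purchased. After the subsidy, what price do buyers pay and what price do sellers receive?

Buyers pay 794/35; sellers receive 1214/35

Pre-subsidy: 457 - 8.5p = -48 + 9p gives p* = 202/7, q* = 1482/7.
With the rebate, buyers effectively pay pb = ps − 12, where ps is the price sellers receive.
Demand in terms of ps becomes qd = 457 − 8.5(ps − 12) = 559 - 8.5ps. Setting this equal to supply: 559 - 8.5ps = -48 + 9ps, so ps = 1214/35.
Buyers pay pb = 1214/35 − 12 = 794/35; q' = -48 + 9·(1214/35) = 9246/35.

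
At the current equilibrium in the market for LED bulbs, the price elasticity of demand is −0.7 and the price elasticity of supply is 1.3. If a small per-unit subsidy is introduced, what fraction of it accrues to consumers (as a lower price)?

Consumer share = 0.65

For a small subsidy around the equilibrium, the benefit split depends on the relative slopes, which at a point are proportional to the elasticities.
Buyer share = εs/(εs + |εd|) = 1.3/(1.3 + 0.7) = 0.65; seller share = |εd|/(εs + |εd|) = 0.35.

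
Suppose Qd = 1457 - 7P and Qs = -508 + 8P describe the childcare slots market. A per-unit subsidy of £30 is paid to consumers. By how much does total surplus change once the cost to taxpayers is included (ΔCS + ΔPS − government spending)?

Net change in total surplus = -£1680

Pre-subsidy: 1457 - 7P = -508 + 8P gives P* = 131, Q* = 540.
With the rebate, buyers effectively pay Pb = Ps − 30, where Ps is the price sellers receive.
Demand in terms of Ps becomes Qd = 1457 − 7(Ps − 30) = 1667 - 7Ps. Setting this equal to supply: 1667 - 7Ps = -508 + 8Ps, so Ps = 145.
Buyers pay Pb = 145 − 30 = 115; Q' = -508 + 8·145 = 652.
ΔCS = ½(540 + 652)(131 − 115) = 9536; ΔPS = ½(540 + 652)(145 − 131) = 8344.
Government spending = 30 × 652 = 19560.
Net change = 9536 + 8344 − 19560 = -1680. The loss equals the DWL triangle ½·30·112.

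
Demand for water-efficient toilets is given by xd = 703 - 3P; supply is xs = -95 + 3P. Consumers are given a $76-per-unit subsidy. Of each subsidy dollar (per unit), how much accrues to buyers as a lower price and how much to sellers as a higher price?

Buyers gain $38 per unit; sellers gain $38 per unit

Pre-subsidy: 703 - 3P = -95 + 3P gives P* = 133, x* = 304.
With the rebate, buyers effectively pay Pb = Ps − 76, where Ps is the price sellers receive.
Demand in terms of Ps becomes xd = 703 − 3(Ps − 76) = 931 - 3Ps. Setting this equal to supply: 931 - 3Ps = -95 + 3Ps, so Ps = 171.
Buyers pay Pb = 171 − 76 = 95; x' = -95 + 3·171 = 418.
Buyers' price falls by P* − Pb = 133 − 95 = 38; sellers' price rises by Ps − P* = 171 − 133 = 38.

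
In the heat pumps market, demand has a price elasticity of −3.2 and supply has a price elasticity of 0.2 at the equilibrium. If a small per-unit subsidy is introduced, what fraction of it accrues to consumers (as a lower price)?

Consumer share = 1/17

For a small subsidy around the equilibrium, the benefit split depends on the relative slopes, which at a point are proportional to the elasticities.
Buyer share = εs/(εs + |εd|) = 0.2/(0.2 + 3.2) = 1/17; seller share = |εd|/(εs + |εd|) = 16/17.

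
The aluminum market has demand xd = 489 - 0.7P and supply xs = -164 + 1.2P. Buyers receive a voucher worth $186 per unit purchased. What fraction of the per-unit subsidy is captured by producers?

Producer share = 7/19

Pre-subsidy: 489 - 0.7P = -164 + 1.2P gives P* = 6530/19, x* = 4720/19.
With the rebate, buyers effectively pay Pb = Ps − 186, where Ps is the price sellers receive.
Demand in terms of Ps becomes xd = 489 − 0.7(Ps − 186) = 619.2 - 0.7Ps. Setting this equal to supply: 619.2 - 0.7Ps = -164 + 1.2Ps, so Ps = 7832/19.
Buyers pay Pb = 7832/19 − 186 = 4298/19; x' = -164 + 1.2·(7832/19) = 31412/95.
Buyers' price falls by P* − Pb = 6530/19 − 4298/19 = 2232/19; sellers' price rises by Ps − P* = 7832/19 − 6530/19 = 1302/19.
So producers capture (1302/19)/186 = 7/19 of each unit of subsidy.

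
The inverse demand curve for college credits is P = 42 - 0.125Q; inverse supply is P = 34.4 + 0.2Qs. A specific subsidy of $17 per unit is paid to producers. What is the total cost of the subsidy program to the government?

Government cost = 16728/13

Pre-subsidy: 42 - 0.125Q = 34.4 + 0.2Q gives Q* = 304/13 and P* = 508/13.
With the subsidy, sellers receive Ps = Pb + 17 for each unit, where Pb is the price buyers pay.
On the curves, Pb = 42 - 0.125Q and Ps = 34.4 + 0.2Q; the wedge Ps − Pb = 17 gives 34.4 + 0.2Q − (42 - 0.125Q) = 17, so Q' = 984/13.
Then Pb = 42 − 0.125·(984/13) = 423/13 and Ps = 34.4 + 0.2·(984/13) = 644/13.
Government outlay = subsidy × quantity = 17 × 984/13 = 16728/13.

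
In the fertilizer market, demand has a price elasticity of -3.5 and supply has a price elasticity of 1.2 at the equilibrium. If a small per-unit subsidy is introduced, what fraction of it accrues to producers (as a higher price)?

For a small subsidy around the equilibrium, the benefit split depends on the relative slopes, which at a point are proportional to the elasticities.
Buyer share = εs/(εs + |εd|) = 1.2/(1.2 + 3.5) = 12/47; seller share = |εd|/(εs + |εd|) = 35/47.
So producers capture 35/47 of the subsidy.

Producer share = 35/47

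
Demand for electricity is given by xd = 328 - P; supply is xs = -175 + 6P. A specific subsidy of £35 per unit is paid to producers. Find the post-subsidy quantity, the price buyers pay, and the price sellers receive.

x' = 2003/7; buyers pay 293/7; sellers receive 538/7

Pre-subsidy: 328 - P = -175 + 6P gives P* = 503/7, x* = 1793/7.
With the subsidy, sellers receive Ps = Pb + 35 for each unit, where Pb is the price buyers pay.
Supply in terms of Pb becomes xs = -175 + 6(Pb + 35) = 35 + 6Pb. Setting this equal to demand: 328 - Pb = 35 + 6Pb, so Pb = 293/7.
Sellers receive Ps = 293/7 + 35 = 538/7; x' = 328 − 1·(293/7) = 2003/7.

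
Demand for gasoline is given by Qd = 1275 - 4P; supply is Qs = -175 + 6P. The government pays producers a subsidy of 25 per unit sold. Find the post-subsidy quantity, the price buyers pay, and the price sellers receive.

Q' = 755; buyers pay 130; sellers receive 155

Pre-subsidy: 1275 - 4P = -175 + 6P gives P* = 145, Q* = 695.
With the subsidy, sellers receive Ps = Pb + 25 for each unit, where Pb is the price buyers pay.
Supply in terms of Pb becomes Qs = -175 + 6(Pb + 25) = -25 + 6Pb. Setting this equal to demand: 1275 - 4Pb = -25 + 6Pb, so Pb = 130.
Sellers receive Ps = 130 + 25 = 155; Q' = 1275 − 4·130 = 755.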